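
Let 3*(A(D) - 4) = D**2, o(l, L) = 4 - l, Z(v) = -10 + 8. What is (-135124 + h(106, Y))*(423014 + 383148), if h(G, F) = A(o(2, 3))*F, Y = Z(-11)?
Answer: -326821299448/3 ≈ -1.0894e+11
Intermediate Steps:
Z(v) = -2
Y = -2
A(D) = 4 + D**2/3
h(G, F) = 16*F/3 (h(G, F) = (4 + (4 - 1*2)**2/3)*F = (4 + (4 - 2)**2/3)*F = (4 + (1/3)*2**2)*F = (4 + (1/3)*4)*F = (4 + 4/3)*F = 16*F/3)
(-135124 + h(106, Y))*(423014 + 383148) = (-135124 + (16/3)*(-2))*(423014 + 383148) = (-135124 - 32/3)*806162 = -405404/3*806162 = -326821299448/3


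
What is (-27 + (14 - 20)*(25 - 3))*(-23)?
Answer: 3657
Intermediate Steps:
(-27 + (14 - 20)*(25 - 3))*(-23) = (-27 - 6*22)*(-23) = (-27 - 132)*(-23) = -159*(-23) = 3657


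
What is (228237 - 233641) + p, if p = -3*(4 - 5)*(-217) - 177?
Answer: -6232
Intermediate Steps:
p = -828 (p = -3*(-1)*(-217) - 177 = 3*(-217) - 177 = -651 - 177 = -828)
(228237 - 233641) + p = (228237 - 233641) - 828 = -5404 - 828 = -6232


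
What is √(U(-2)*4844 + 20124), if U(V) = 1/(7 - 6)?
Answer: 2*√6242 ≈ 158.01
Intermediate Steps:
U(V) = 1 (U(V) = 1/1 = 1)
√(U(-2)*4844 + 20124) = √(1*4844 + 20124) = √(4844 + 20124) = √24968 = 2*√6242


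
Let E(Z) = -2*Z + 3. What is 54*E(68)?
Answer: -7182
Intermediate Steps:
E(Z) = 3 - 2*Z
54*E(68) = 54*(3 - 2*68) = 54*(3 - 136) = 54*(-133) = -7182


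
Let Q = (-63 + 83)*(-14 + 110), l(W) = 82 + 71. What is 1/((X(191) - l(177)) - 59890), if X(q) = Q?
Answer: -1/58123 ≈ -1.7205e-5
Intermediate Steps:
l(W) = 153
Q = 1920 (Q = 20*96 = 1920)
X(q) = 1920
1/((X(191) - l(177)) - 59890) = 1/((1920 - 1*153) - 59890) = 1/((1920 - 153) - 59890) = 1/(1767 - 59890) = 1/(-58123) = -1/58123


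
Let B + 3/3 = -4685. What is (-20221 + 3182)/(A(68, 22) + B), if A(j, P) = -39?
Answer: 17039/4725 ≈ 3.6061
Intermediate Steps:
B = -4686 (B = -1 - 4685 = -4686)
(-20221 + 3182)/(A(68, 22) + B) = (-20221 + 3182)/(-39 - 4686) = -17039/(-4725) = -17039*(-1/4725) = 17039/4725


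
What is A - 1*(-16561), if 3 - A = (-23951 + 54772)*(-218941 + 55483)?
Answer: 5037955582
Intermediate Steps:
A = 5037939021 (A = 3 - (-23951 + 54772)*(-218941 + 55483) = 3 - 30821*(-163458) = 3 - 1*(-5037939018) = 3 + 5037939018 = 5037939021)
A - 1*(-16561) = 5037939021 - 1*(-16561) = 5037939021 + 16561 = 5037955582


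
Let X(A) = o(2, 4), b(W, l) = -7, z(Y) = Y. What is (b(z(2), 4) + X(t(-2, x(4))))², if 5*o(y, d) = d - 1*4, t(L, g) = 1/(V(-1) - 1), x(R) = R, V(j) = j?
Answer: 49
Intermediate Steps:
t(L, g) = -½ (t(L, g) = 1/(-1 - 1) = 1/(-2) = -½)
o(y, d) = -⅘ + d/5 (o(y, d) = (d - 1*4)/5 = (d - 4)/5 = (-4 + d)/5 = -⅘ + d/5)
X(A) = 0 (X(A) = -⅘ + (⅕)*4 = -⅘ + ⅘ = 0)
(b(z(2), 4) + X(t(-2, x(4))))² = (-7 + 0)² = (-7)² = 49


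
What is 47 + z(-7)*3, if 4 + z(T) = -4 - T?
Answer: 44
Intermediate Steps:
z(T) = -8 - T (z(T) = -4 + (-4 - T) = -8 - T)
47 + z(-7)*3 = 47 + (-8 - 1*(-7))*3 = 47 + (-8 + 7)*3 = 47 - 1*3 = 47 - 3 = 44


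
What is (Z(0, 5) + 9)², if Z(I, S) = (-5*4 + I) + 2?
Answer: 81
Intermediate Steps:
Z(I, S) = -18 + I (Z(I, S) = (-20 + I) + 2 = -18 + I)
(Z(0, 5) + 9)² = ((-18 + 0) + 9)² = (-18 + 9)² = (-9)² = 81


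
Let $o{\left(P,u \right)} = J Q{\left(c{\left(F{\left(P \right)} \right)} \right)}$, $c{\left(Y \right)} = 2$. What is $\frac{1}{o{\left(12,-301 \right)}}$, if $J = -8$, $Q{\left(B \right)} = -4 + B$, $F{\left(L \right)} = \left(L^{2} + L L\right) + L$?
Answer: $\frac{1}{16} \approx 0.0625$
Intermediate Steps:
$F{\left(L \right)} = L + 2 L^{2}$ ($F{\left(L \right)} = \left(L^{2} + L^{2}\right) + L = 2 L^{2} + L = L + 2 L^{2}$)
$o{\left(P,u \right)} = 16$ ($o{\left(P,u \right)} = - 8 \left(-4 + 2\right) = \left(-8\right) \left(-2\right) = 16$)
$\frac{1}{o{\left(12,-301 \right)}} = \frac{1}{16}$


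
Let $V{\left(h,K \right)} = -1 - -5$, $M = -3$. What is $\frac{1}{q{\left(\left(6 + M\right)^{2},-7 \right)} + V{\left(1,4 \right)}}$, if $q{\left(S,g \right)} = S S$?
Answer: $\frac{1}{85} \approx 0.011765$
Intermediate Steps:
$V{\left(h,K \right)} = 4$ ($V{\left(h,K \right)} = -1 + 5 = 4$)
$q{\left(S,g \right)} = S^{2}$
$\frac{1}{q{\left(\left(6 + M\right)^{2},-7 \right)} + V{\left(1,4 \right)}} = \frac{1}{\left(\left(6 - 3\right)^{2}\right)^{2} + 4} = \frac{1}{\left(3^{2}\right)^{2} + 4} = \frac{1}{9^{2} + 4} = \frac{1}{81 + 4} = \frac{1}{85}$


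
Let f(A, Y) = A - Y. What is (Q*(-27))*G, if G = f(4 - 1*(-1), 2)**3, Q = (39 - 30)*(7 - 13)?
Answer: 39366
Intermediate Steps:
Q = -54 (Q = 9*(-6) = -54)
G = 27 (G = ((4 - 1*(-1)) - 1*2)**3 = ((4 + 1) - 2)**3 = (5 - 2)**3 = 3**3 = 27)
(Q*(-27))*G = -54*(-27)*27 = 1458*27 = 39366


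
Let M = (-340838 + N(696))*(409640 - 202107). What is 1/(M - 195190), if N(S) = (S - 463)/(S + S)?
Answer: -1392/98463528003659 ≈ -1.4137e-11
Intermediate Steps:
N(S) = (-463 + S)/(2*S) (N(S) = (-463 + S)/((2*S)) = (-463 + S)*(1/(2*S)) = (-463 + S)/(2*S))
M = -98463256299179/1392 (M = (-340838 + (½)*(-463 + 696)/696)*(409640 - 202107) = (-340838 + (½)*(1/696)*233)*207533 = (-340838 + 233/1392)*207533 = -474446263/1392*207533 = -98463256299179/1392 ≈ -7.0735e+10)
1/(M - 195190) = 1/(-98463256299179/1392 - 195190) = 1/(-98463528003659/1392) = -1392/98463528003659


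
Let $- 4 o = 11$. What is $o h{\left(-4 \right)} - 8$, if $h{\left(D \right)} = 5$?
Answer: $- \frac{87}{4} \approx -21.75$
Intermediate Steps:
$o = - \frac{11}{4}$ ($o = \left(- \frac{1}{4}\right) 11 = - \frac{11}{4} \approx -2.75$)
$o h{\left(-4 \right)} - 8 = \left(- \frac{11}{4}\right) 5 - 8 = - \frac{55}{4} - 8 = - \frac{87}{4}$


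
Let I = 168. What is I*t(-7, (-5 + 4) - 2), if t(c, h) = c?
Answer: -1176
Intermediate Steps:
I*t(-7, (-5 + 4) - 2) = 168*(-7) = -1176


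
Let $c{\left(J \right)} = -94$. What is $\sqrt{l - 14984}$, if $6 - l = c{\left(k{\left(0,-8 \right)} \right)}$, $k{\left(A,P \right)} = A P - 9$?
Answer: $122 i \approx 122.0 i$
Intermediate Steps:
$k{\left(A,P \right)} = -9 + A P$
$l = 100$ ($l = 6 - -94 = 6 + 94 = 100$)
$\sqrt{l - 14984} = \sqrt{100 - 14984} = \sqrt{-14884} = 122 i$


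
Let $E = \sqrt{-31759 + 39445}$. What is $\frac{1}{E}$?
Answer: $\frac{\sqrt{854}}{2562} \approx 0.011406$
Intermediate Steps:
$E = 3 \sqrt{854}$ ($E = \sqrt{7686} = 3 \sqrt{854} \approx 87.67$)
$\frac{1}{E} = \frac{1}{3 \sqrt{854}} = \frac{\sqrt{854}}{2562}$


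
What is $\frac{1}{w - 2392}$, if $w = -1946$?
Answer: $- \frac{1}{4338} \approx -0.00023052$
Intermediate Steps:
$\frac{1}{w - 2392} = \frac{1}{-1946 - 2392} = \frac{1}{-4338} = - \frac{1}{4338}$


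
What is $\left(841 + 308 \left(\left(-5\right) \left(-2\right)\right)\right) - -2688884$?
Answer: $2692805$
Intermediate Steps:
$\left(841 + 308 \left(\left(-5\right) \left(-2\right)\right)\right) - -2688884 = \left(841 + 308 \cdot 10\right) + 2688884 = \left(841 + 3080\right) + 2688884 = 3921 + 2688884 = 2692805$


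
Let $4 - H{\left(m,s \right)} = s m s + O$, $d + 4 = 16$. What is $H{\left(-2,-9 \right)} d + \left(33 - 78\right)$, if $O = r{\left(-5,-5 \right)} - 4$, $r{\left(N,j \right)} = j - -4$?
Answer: $2007$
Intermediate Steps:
$r{\left(N,j \right)} = 4 + j$ ($r{\left(N,j \right)} = j + 4 = 4 + j$)
$O = -5$ ($O = \left(4 - 5\right) - 4 = -1 - 4 = -5$)
$d = 12$ ($d = -4 + 16 = 12$)
$H{\left(m,s \right)} = 9 - m s^{2}$ ($H{\left(m,s \right)} = 4 - \left(s m s - 5\right) = 4 - \left(m s s - 5\right) = 4 - \left(m s^{2} - 5\right) = 4 - \left(-5 + m s^{2}\right) = 9 - m s^{2}$)
$H{\left(-2,-9 \right)} d + \left(33 - 78\right) = \left(9 - - 2 \left(-9\right)^{2}\right) 12 + \left(33 - 78\right) = \left(9 - \left(-2\right) 81\right) 12 + \left(33 - 78\right) = \left(9 + 162\right) 12 - 45 = 171 \cdot 12 - 45 = 2052 - 45 = 2007$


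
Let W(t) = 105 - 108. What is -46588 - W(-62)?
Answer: -46585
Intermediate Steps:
W(t) = -3
-46588 - W(-62) = -46588 - 1*(-3) = -46588 + 3 = -46585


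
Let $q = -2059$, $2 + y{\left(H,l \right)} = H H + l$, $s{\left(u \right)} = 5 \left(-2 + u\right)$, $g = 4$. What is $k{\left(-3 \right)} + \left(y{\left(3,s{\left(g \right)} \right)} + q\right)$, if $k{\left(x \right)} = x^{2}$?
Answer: $-2033$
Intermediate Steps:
$s{\left(u \right)} = -10 + 5 u$
$y{\left(H,l \right)} = -2 + l + H^{2}$ ($y{\left(H,l \right)} = -2 + \left(H H + l\right) = -2 + \left(H^{2} + l\right) = -2 + \left(l + H^{2}\right) = -2 + l + H^{2}$)
$k{\left(-3 \right)} + \left(y{\left(3,s{\left(g \right)} \right)} + q\right) = \left(-3\right)^{2} + \left(\left(-2 + \left(-10 + 5 \cdot 4\right) + 3^{2}\right) - 2059\right) = 9 + \left(\left(-2 + \left(-10 + 20\right) + 9\right) - 2059\right) = 9 + \left(\left(-2 + 10 + 9\right) - 2059\right) = 9 + \left(17 - 2059\right) = 9 - 2042 = -2033$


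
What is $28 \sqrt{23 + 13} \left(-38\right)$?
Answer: $-6384$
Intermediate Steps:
$28 \sqrt{23 + 13} \left(-38\right) = 28 \sqrt{36} \left(-38\right) = 28 \cdot 6 \left(-38\right) = 168 \left(-38\right) = -6384$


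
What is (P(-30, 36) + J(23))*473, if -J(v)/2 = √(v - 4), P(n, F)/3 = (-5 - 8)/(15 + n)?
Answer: 6149/5 - 946*√19 ≈ -2893.7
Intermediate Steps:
P(n, F) = -39/(15 + n) (P(n, F) = 3*((-5 - 8)/(15 + n)) = 3*(-13/(15 + n)) = -39/(15 + n))
J(v) = -2*√(-4 + v) (J(v) = -2*√(v - 4) = -2*√(-4 + v))
(P(-30, 36) + J(23))*473 = (-39/(15 - 30) - 2*√(-4 + 23))*473 = (-39/(-15) - 2*√19)*473 = (-39*(-1/15) - 2*√19)*473 = (13/5 - 2*√19)*473 = 6149/5 - 946*√19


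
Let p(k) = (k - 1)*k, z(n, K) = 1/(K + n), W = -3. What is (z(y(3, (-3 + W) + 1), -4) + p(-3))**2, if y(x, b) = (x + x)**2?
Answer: 148225/1024 ≈ 144.75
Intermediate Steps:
y(x, b) = 4*x**2 (y(x, b) = (2*x)**2 = 4*x**2)
p(k) = k*(-1 + k) (p(k) = (-1 + k)*k = k*(-1 + k))
(z(y(3, (-3 + W) + 1), -4) + p(-3))**2 = (1/(-4 + 4*3**2) - 3*(-1 - 3))**2 = (1/(-4 + 4*9) - 3*(-4))**2 = (1/(-4 + 36) + 12)**2 = (1/32 + 12)**2 = (385/32)**2 = 148225/1024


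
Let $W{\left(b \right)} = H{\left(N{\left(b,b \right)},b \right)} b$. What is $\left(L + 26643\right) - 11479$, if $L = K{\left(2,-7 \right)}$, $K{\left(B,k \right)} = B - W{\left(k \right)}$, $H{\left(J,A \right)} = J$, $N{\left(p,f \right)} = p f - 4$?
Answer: $15481$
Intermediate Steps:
$N{\left(p,f \right)} = -4 + f p$ ($N{\left(p,f \right)} = f p - 4 = -4 + f p$)
$W{\left(b \right)} = b \left(-4 + b^{2}\right)$ ($W{\left(b \right)} = \left(-4 + b b\right) b = \left(-4 + b^{2}\right) b = b \left(-4 + b^{2}\right)$)
$K{\left(B,k \right)} = B - k \left(-4 + k^{2}\right)$
$L = 317$ ($L = 2 - - 7 \left(-4 + \left(-7\right)^{2}\right) = 2 - - 7 \left(-4 + 49\right) = 2 - \left(-7\right) 45 = 2 + 315 = 317$)
$\left(L + 26643\right) - 11479 = \left(317 + 26643\right) - 11479 = 26960 - 11479 = 15481$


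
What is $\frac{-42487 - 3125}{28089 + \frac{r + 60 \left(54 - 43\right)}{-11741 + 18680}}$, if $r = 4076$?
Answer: $- \frac{45214524}{27844901} \approx -1.6238$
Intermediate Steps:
$\frac{-42487 - 3125}{28089 + \frac{r + 60 \left(54 - 43\right)}{-11741 + 18680}} = \frac{-42487 - 3125}{28089 + \frac{4076 + 60 \left(54 - 43\right)}{-11741 + 18680}} = - \frac{45612}{28089 + \frac{4076 + 60 \cdot 11}{6939}} = - \frac{45612}{28089 + \left(4076 + 660\right) \frac{1}{6939}} = - \frac{45612}{28089 + 4736 \cdot \frac{1}{6939}} = - \frac{45612}{28089 + \frac{4736}{6939}} = - \frac{45612}{\frac{194914307}{6939}} = \left(-45612\right) \frac{6939}{194914307} = - \frac{45214524}{27844901}$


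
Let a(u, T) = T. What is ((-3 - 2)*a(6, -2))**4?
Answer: 10000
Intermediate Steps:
((-3 - 2)*a(6, -2))**4 = ((-3 - 2)*(-2))**4 = (-5*(-2))**4 = 10**4 = 10000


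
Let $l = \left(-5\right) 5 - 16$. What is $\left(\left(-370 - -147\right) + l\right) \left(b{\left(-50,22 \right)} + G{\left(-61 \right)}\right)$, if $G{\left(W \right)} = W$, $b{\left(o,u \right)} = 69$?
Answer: $-2112$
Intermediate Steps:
$l = -41$ ($l = -25 - 16 = -41$)
$\left(\left(-370 - -147\right) + l\right) \left(b{\left(-50,22 \right)} + G{\left(-61 \right)}\right) = \left(\left(-370 - -147\right) - 41\right) \left(69 - 61\right) = \left(\left(-370 + 147\right) - 41\right) 8 = \left(-223 - 41\right) 8 = \left(-264\right) 8 = -2112$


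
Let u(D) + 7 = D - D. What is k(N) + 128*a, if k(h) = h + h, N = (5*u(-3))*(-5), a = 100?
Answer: 13150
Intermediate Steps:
u(D) = -7 (u(D) = -7 + (D - D) = -7 + 0 = -7)
N = 175 (N = (5*(-7))*(-5) = -35*(-5) = 175)
k(h) = 2*h
k(N) + 128*a = 2*175 + 128*100 = 350 + 12800 = 13150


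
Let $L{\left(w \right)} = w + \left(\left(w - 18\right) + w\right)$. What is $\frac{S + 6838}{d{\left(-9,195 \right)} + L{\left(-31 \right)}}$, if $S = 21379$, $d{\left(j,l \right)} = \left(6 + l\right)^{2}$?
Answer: $\frac{28217}{40290} \approx 0.70035$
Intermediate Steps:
$L{\left(w \right)} = -18 + 3 w$ ($L{\left(w \right)} = w + \left(\left(-18 + w\right) + w\right) = w + \left(-18 + 2 w\right) = -18 + 3 w$)
$\frac{S + 6838}{d{\left(-9,195 \right)} + L{\left(-31 \right)}} = \frac{21379 + 6838}{\left(6 + 195\right)^{2} + \left(-18 + 3 \left(-31\right)\right)} = \frac{28217}{201^{2} - 111} = \frac{28217}{40401 - 111} = \frac{28217}{40290}$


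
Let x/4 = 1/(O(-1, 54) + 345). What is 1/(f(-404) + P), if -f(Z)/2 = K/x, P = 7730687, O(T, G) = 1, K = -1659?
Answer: 1/8017694 ≈ 1.2472e-7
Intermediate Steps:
x = 2/173 (x = 4/(1 + 345) = 4/346 = 4*(1/346) = 2/173 ≈ 0.011561)
f(Z) = 287007 (f(Z) = -(-3318)/2/173 = -(-3318)*173/2 = -2*(-287007/2) = 287007)
1/(f(-404) + P) = 1/(287007 + 7730687) = 1/8017694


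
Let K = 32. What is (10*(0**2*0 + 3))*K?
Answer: 960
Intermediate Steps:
(10*(0**2*0 + 3))*K = (10*(0**2*0 + 3))*32 = (10*(0*0 + 3))*32 = (10*(0 + 3))*32 = (10*3)*32 = 30*32 = 960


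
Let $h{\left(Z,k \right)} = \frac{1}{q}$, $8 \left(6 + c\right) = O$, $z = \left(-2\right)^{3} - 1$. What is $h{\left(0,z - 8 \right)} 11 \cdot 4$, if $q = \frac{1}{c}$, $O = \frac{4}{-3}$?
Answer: $- \frac{814}{3} \approx -271.33$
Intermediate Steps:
$O = - \frac{4}{3}$ ($O = 4 \left(- \frac{1}{3}\right) = - \frac{4}{3} \approx -1.3333$)
$z = -9$ ($z = -8 - 1 = -9$)
$c = - \frac{37}{6}$ ($c = -6 + \frac{1}{8} \left(- \frac{4}{3}\right) = -6 - \frac{1}{6} = - \frac{37}{6} \approx -6.1667$)
$q = - \frac{6}{37}$ ($q = \frac{1}{- \frac{37}{6}} = - \frac{6}{37} \approx -0.16216$)
$h{\left(Z,k \right)} = - \frac{37}{6}$ ($h{\left(Z,k \right)} = \frac{1}{- \frac{6}{37}} = - \frac{37}{6}$)
$h{\left(0,z - 8 \right)} 11 \cdot 4 = \left(- \frac{37}{6}\right) 11 \cdot 4 = \left(- \frac{407}{6}\right) 4 = - \frac{814}{3}$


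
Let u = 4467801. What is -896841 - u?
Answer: -5364642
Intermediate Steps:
-896841 - u = -896841 - 1*4467801 = -896841 - 4467801 = -5364642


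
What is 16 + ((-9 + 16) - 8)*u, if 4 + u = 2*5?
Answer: 10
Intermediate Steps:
u = 6 (u = -4 + 2*5 = -4 + 10 = 6)
16 + ((-9 + 16) - 8)*u = 16 + ((-9 + 16) - 8)*6 = 16 + (7 - 8)*6 = 16 - 1*6 = 16 - 6 = 10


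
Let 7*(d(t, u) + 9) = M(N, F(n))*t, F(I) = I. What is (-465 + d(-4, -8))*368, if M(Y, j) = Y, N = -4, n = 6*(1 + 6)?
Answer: -1215136/7 ≈ -1.7359e+5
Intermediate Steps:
n = 42 (n = 6*7 = 42)
d(t, u) = -9 - 4*t/7 (d(t, u) = -9 + (-4*t)/7 = -9 - 4*t/7)
(-465 + d(-4, -8))*368 = (-465 + (-9 - 4/7*(-4)))*368 = (-465 + (-9 + 16/7))*368 = (-465 - 47/7)*368 = -3302/7*368 = -1215136/7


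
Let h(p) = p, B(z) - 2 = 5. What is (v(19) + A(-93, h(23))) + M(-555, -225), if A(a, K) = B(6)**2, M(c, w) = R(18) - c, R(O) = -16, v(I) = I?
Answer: 607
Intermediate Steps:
B(z) = 7 (B(z) = 2 + 5 = 7)
M(c, w) = -16 - c
A(a, K) = 49 (A(a, K) = 7**2 = 49)
(v(19) + A(-93, h(23))) + M(-555, -225) = (19 + 49) + (-16 - 1*(-555)) = 68 + (-16 + 555) = 68 + 539 = 607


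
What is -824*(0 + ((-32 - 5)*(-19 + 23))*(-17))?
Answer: -2073184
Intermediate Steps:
-824*(0 + ((-32 - 5)*(-19 + 23))*(-17)) = -824*(0 - 37*4*(-17)) = -824*(0 - 148*(-17)) = -824*(0 + 2516) = -824*2516 = -2073184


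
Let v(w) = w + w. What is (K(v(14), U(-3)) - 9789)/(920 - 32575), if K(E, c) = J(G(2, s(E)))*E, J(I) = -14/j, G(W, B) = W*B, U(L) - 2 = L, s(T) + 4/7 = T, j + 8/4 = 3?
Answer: 10181/31655 ≈ 0.32162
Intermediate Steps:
j = 1 (j = -2 + 3 = 1)
s(T) = -4/7 + T
v(w) = 2*w
U(L) = 2 + L
G(W, B) = B*W
J(I) = -14 (J(I) = -14/1 = -14*1 = -14)
K(E, c) = -14*E
(K(v(14), U(-3)) - 9789)/(920 - 32575) = (-28*14 - 9789)/(920 - 32575) = (-14*28 - 9789)/(-31655) = (-392 - 9789)*(-1/31655) = -10181*(-1/31655) = 10181/31655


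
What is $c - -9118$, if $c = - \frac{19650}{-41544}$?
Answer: $\frac{63136307}{6924} \approx 9118.5$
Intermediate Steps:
$c = \frac{3275}{6924}$ ($c = \left(-19650\right) \left(- \frac{1}{41544}\right) = \frac{3275}{6924} \approx 0.47299$)
$c - -9118 = \frac{3275}{6924} - -9118 = \frac{3275}{6924} + 9118 = \frac{63136307}{6924}$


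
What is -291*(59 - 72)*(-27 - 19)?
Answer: -174018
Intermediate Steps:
-291*(59 - 72)*(-27 - 19) = -(-3783)*(-46) = -291*598 = -174018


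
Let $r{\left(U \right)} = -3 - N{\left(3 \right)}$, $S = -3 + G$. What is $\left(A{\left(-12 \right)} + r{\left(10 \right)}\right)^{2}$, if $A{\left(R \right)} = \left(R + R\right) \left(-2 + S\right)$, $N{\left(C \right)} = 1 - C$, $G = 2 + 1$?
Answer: $2209$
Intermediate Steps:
$G = 3$
$S = 0$ ($S = -3 + 3 = 0$)
$A{\left(R \right)} = - 4 R$ ($A{\left(R \right)} = \left(R + R\right) \left(-2 + 0\right) = 2 R \left(-2\right) = - 4 R$)
$r{\left(U \right)} = -1$ ($r{\left(U \right)} = -3 - \left(1 - 3\right) = -3 - -2 = -3 + 2 = -1$)
$\left(A{\left(-12 \right)} + r{\left(10 \right)}\right)^{2} = \left(\left(-4\right) \left(-12\right) - 1\right)^{2} = \left(48 - 1\right)^{2} = 47^{2} = 2209$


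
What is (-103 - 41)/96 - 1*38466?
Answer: -76935/2 ≈ -38468.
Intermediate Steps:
(-103 - 41)/96 - 1*38466 = (1/96)*(-144) - 38466 = -3/2 - 38466 = -76935/2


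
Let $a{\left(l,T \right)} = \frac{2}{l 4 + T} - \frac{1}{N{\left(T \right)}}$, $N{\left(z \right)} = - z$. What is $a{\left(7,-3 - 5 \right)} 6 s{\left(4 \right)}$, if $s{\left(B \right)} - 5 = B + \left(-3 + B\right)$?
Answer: $- \frac{3}{2} \approx -1.5$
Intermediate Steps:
$a{\left(l,T \right)} = \frac{1}{T} + \frac{2}{T + 4 l}$ ($a{\left(l,T \right)} = \frac{2}{l 4 + T} - \frac{1}{\left(-1\right) T} = \frac{2}{4 l + T} - - \frac{1}{T} = \frac{2}{T + 4 l} + \frac{1}{T} = \frac{1}{T} + \frac{2}{T + 4 l}$)
$s{\left(B \right)} = 2 + 2 B$ ($s{\left(B \right)} = 5 + \left(B + \left(-3 + B\right)\right) = 5 + \left(-3 + 2 B\right) = 2 + 2 B$)
$a{\left(7,-3 - 5 \right)} 6 s{\left(4 \right)} = \frac{3 \left(-3 - 5\right) + 4 \cdot 7}{\left(-3 - 5\right) \left(\left(-3 - 5\right) + 4 \cdot 7\right)} 6 \left(2 + 2 \cdot 4\right) = \frac{3 \left(-8\right) + 28}{\left(-8\right) \left(-8 + 28\right)} 6 \left(2 + 8\right) = - \frac{-24 + 28}{8 \cdot 20} \cdot 6 \cdot 10 = \left(- \frac{1}{8}\right) \frac{1}{20} \cdot 4 \cdot 6 \cdot 10 = \left(- \frac{1}{40}\right) 6 \cdot 10 = \left(- \frac{3}{20}\right) 10 = - \frac{3}{2}$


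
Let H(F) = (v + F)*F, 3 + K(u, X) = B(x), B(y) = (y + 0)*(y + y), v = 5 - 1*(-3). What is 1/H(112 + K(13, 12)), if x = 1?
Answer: 1/13209 ≈ 7.5706e-5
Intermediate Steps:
v = 8 (v = 5 + 3 = 8)
B(y) = 2*y**2 (B(y) = y*(2*y) = 2*y**2)
K(u, X) = -1 (K(u, X) = -3 + 2*1**2 = -3 + 2*1 = -3 + 2 = -1)
H(F) = F*(8 + F) (H(F) = (8 + F)*F = F*(8 + F))
1/H(112 + K(13, 12)) = 1/((112 - 1)*(8 + (112 - 1))) = 1/(111*(8 + 111)) = 1/(111*119) = 1/13209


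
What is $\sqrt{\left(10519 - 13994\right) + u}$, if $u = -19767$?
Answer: $i \sqrt{23242} \approx 152.45 i$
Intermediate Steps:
$\sqrt{\left(10519 - 13994\right) + u} = \sqrt{\left(10519 - 13994\right) - 19767} = \sqrt{-3475 - 19767} = \sqrt{-23242} = i \sqrt{23242}$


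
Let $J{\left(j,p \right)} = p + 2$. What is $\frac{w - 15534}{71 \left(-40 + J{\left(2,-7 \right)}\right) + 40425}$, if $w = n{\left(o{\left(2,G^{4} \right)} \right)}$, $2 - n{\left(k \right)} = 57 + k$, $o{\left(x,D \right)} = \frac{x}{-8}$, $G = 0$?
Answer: $- \frac{4157}{9928} \approx -0.41871$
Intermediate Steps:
$o{\left(x,D \right)} = - \frac{x}{8}$ ($o{\left(x,D \right)} = x \left(- \frac{1}{8}\right) = - \frac{x}{8}$)
$n{\left(k \right)} = -55 - k$ ($n{\left(k \right)} = 2 - \left(57 + k\right) = -55 - k$)
$w = - \frac{219}{4}$ ($w = -55 - \left(- \frac{1}{8}\right) 2 = -55 - - \frac{1}{4} = -55 + \frac{1}{4} = - \frac{219}{4} \approx -54.75$)
$J{\left(j,p \right)} = 2 + p$
$\frac{w - 15534}{71 \left(-40 + J{\left(2,-7 \right)}\right) + 40425} = \frac{- \frac{219}{4} - 15534}{71 \left(-40 + \left(2 - 7\right)\right) + 40425} = - \frac{62355}{4 \left(71 \left(-40 - 5\right) + 40425\right)} = - \frac{62355}{4 \left(71 \left(-45\right) + 40425\right)} = - \frac{62355}{4 \left(-3195 + 40425\right)} = - \frac{62355}{4 \cdot 37230} = \left(- \frac{62355}{4}\right) \frac{1}{37230} = - \frac{4157}{9928}$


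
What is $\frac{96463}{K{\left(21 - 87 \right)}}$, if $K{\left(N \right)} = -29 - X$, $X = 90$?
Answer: $- \frac{96463}{119} \approx -810.61$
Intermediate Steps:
$K{\left(N \right)} = -119$ ($K{\left(N \right)} = -29 - 90 = -119$)
$\frac{96463}{K{\left(21 - 87 \right)}} = \frac{96463}{-119} = 96463 \left(- \frac{1}{119}\right) = - \frac{96463}{119}$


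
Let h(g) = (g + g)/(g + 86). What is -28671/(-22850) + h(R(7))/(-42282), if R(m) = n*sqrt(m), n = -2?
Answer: 279124567853/222454586925 + 43*sqrt(7)/38941722 ≈ 1.2548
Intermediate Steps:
R(m) = -2*sqrt(m)
h(g) = 2*g/(86 + g) (h(g) = (2*g)/(86 + g) = 2*g/(86 + g))
-28671/(-22850) + h(R(7))/(-42282) = -28671/(-22850) + (2*(-2*sqrt(7))/(86 - 2*sqrt(7)))/(-42282) = -28671*(-1/22850) - 4*sqrt(7)/(86 - 2*sqrt(7))*(-1/42282) = 28671/22850 + 2*sqrt(7)/(21141*(86 - 2*sqrt(7)))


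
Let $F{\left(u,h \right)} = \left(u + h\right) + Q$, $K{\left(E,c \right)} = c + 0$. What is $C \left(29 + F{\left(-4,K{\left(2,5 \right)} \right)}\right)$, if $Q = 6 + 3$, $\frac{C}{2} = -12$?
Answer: $-936$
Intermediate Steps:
$C = -24$ ($C = 2 \left(-12\right) = -24$)
$K{\left(E,c \right)} = c$
$Q = 9$
$F{\left(u,h \right)} = 9 + h + u$ ($F{\left(u,h \right)} = \left(u + h\right) + 9 = \left(h + u\right) + 9 = 9 + h + u$)
$C \left(29 + F{\left(-4,K{\left(2,5 \right)} \right)}\right) = - 24 \left(29 + \left(9 + 5 - 4\right)\right) = - 24 \left(29 + 10\right) = \left(-24\right) 39 = -936$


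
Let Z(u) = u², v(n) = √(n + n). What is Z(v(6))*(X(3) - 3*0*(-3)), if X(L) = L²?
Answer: 108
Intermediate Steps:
v(n) = √2*√n (v(n) = √(2*n) = √2*√n)
Z(v(6))*(X(3) - 3*0*(-3)) = (√2*√6)²*(3² - 3*0*(-3)) = (2*√3)²*(9 + 0*(-3)) = 12*(9 + 0) = 12*9 = 108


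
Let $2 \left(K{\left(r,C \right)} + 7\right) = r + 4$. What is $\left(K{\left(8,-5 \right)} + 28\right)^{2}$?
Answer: $729$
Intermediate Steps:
$K{\left(r,C \right)} = -5 + \frac{r}{2}$ ($K{\left(r,C \right)} = -7 + \frac{r + 4}{2} = -7 + \frac{4 + r}{2} = -7 + \left(2 + \frac{r}{2}\right) = -5 + \frac{r}{2}$)
$\left(K{\left(8,-5 \right)} + 28\right)^{2} = \left(\left(-5 + \frac{1}{2} \cdot 8\right) + 28\right)^{2} = \left(\left(-5 + 4\right) + 28\right)^{2} = \left(-1 + 28\right)^{2} = 27^{2} = 729$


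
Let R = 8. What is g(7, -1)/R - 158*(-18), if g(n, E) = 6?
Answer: 11379/4 ≈ 2844.8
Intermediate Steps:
g(7, -1)/R - 158*(-18) = 6/8 - 158*(-18) = 6*(⅛) + 2844 = ¾ + 2844 = 11379/4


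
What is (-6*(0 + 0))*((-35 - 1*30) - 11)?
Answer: 0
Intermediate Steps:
(-6*(0 + 0))*((-35 - 1*30) - 11) = (-6*0)*((-35 - 30) - 11) = 0*(-65 - 11) = 0*(-76) = 0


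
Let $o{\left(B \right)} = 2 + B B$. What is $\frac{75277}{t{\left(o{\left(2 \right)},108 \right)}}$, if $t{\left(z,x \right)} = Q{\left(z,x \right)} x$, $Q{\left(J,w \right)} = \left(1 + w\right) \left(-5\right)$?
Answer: $- \frac{75277}{58860} \approx -1.2789$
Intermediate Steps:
$Q{\left(J,w \right)} = -5 - 5 w$
$o{\left(B \right)} = 2 + B^{2}$
$t{\left(z,x \right)} = x \left(-5 - 5 x\right)$ ($t{\left(z,x \right)} = \left(-5 - 5 x\right) x = x \left(-5 - 5 x\right)$)
$\frac{75277}{t{\left(o{\left(2 \right)},108 \right)}} = \frac{75277}{\left(-5\right) 108 \left(1 + 108\right)} = \frac{75277}{\left(-5\right) 108 \cdot 109} = \frac{75277}{-58860} = 75277 \left(- \frac{1}{58860}\right) = - \frac{75277}{58860}$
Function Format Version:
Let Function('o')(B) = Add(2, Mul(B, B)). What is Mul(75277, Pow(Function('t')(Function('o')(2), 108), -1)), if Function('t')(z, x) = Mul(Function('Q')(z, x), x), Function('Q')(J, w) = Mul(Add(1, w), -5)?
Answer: Rational(-75277, 58860) ≈ -1.2789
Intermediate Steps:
Function('Q')(J, w) = Add(-5, Mul(-5, w))
Function('o')(B) = Add(2, Pow(B, 2))
Function('t')(z, x) = Mul(x, Add(-5, Mul(-5, x))) (Function('t')(z, x) = Mul(Add(-5, Mul(-5, x)), x) = Mul(x, Add(-5, Mul(-5, x))))
Mul(75277, Pow(Function('t')(Function('o')(2), 108), -1)) = Mul(75277, Pow(Mul(-5, 108, Add(1, 108)), -1)) = Mul(75277, Pow(Mul(-5, 108, 109), -1)) = Mul(75277, Pow(-58860, -1)) = Mul(75277, Rational(-1, 58860)) = Rational(-75277, 58860)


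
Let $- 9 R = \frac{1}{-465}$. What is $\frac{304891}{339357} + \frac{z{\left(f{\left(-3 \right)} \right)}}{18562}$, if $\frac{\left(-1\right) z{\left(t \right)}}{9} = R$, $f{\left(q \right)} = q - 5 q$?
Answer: $\frac{28296930061}{31495723170} \approx 0.89844$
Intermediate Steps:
$R = \frac{1}{4185}$ ($R = - \frac{1}{9 \left(-465\right)} = \left(- \frac{1}{9}\right) \left(- \frac{1}{465}\right) = \frac{1}{4185} \approx 0.00023895$)
$f{\left(q \right)} = - 4 q$
$z{\left(t \right)} = - \frac{1}{465}$ ($z{\left(t \right)} = \left(-9\right) \frac{1}{4185} = - \frac{1}{465}$)
$\frac{304891}{339357} + \frac{z{\left(f{\left(-3 \right)} \right)}}{18562} = \frac{304891}{339357} - \frac{1}{465 \cdot 18562} = 304891 \cdot \frac{1}{339357} - \frac{1}{8631330} = \frac{304891}{339357} - \frac{1}{8631330} = \frac{28296930061}{31495723170}$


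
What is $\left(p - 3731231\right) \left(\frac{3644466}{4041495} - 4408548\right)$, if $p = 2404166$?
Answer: $\frac{525432838946226658}{89811} \approx 5.8504 \cdot 10^{12}$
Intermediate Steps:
$\left(p - 3731231\right) \left(\frac{3644466}{4041495} - 4408548\right) = \left(2404166 - 3731231\right) \left(\frac{3644466}{4041495} - 4408548\right) = - 1327065 \left(3644466 \cdot \frac{1}{4041495} - 4408548\right) = - 1327065 \left(\frac{1214822}{1347165} - 4408548\right) = \left(-1327065\right) \left(- \frac{5939040351598}{1347165}\right) = \frac{525432838946226658}{89811}$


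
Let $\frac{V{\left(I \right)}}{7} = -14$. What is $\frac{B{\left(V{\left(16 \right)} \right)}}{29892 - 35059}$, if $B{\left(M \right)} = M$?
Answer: $\frac{98}{5167} \approx 0.018967$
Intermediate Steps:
$V{\left(I \right)} = -98$ ($V{\left(I \right)} = 7 \left(-14\right) = -98$)
$\frac{B{\left(V{\left(16 \right)} \right)}}{29892 - 35059} = - \frac{98}{29892 - 35059} = - \frac{98}{-5167} = \left(-98\right) \left(- \frac{1}{5167}\right) = \frac{98}{5167}$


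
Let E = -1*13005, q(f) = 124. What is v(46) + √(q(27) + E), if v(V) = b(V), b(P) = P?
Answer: 46 + I*√12881 ≈ 46.0 + 113.49*I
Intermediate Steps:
E = -13005
v(V) = V
v(46) + √(q(27) + E) = 46 + √(124 - 13005) = 46 + √(-12881) = 46 + I*√12881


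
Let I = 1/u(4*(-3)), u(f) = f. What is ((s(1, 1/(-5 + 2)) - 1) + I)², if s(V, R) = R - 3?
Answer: 2809/144 ≈ 19.507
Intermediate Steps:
s(V, R) = -3 + R
I = -1/12 (I = 1/(4*(-3)) = 1/(-12) = -1/12 ≈ -0.083333)
((s(1, 1/(-5 + 2)) - 1) + I)² = (((-3 + 1/(-5 + 2)) - 1) - 1/12)² = (((-3 + 1/(-3)) - 1) - 1/12)² = (((-3 - ⅓) - 1) - 1/12)² = ((-10/3 - 1) - 1/12)² = (-13/3 - 1/12)² = (-53/12)² = 2809/144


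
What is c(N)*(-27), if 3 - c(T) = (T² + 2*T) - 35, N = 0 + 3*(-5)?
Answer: 4239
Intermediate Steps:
N = -15 (N = 0 - 15 = -15)
c(T) = 38 - T² - 2*T (c(T) = 3 - ((T² + 2*T) - 35) = 3 - (-35 + T² + 2*T) = 3 + (35 - T² - 2*T) = 38 - T² - 2*T)
c(N)*(-27) = (38 - 1*(-15)² - 2*(-15))*(-27) = (38 - 1*225 + 30)*(-27) = (38 - 225 + 30)*(-27) = -157*(-27) = 4239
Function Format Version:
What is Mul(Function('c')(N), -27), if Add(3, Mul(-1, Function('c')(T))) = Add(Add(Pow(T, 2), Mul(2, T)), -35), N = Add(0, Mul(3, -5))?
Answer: 4239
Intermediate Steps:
N = -15 (N = Add(0, -15) = -15)
Function('c')(T) = Add(38, Mul(-1, Pow(T, 2)), Mul(-2, T)) (Function('c')(T) = Add(3, Mul(-1, Add(Add(Pow(T, 2), Mul(2, T)), -35))) = Add(3, Mul(-1, Add(-35, Pow(T, 2), Mul(2, T)))) = Add(3, Add(35, Mul(-1, Pow(T, 2)), Mul(-2, T))) = Add(38, Mul(-1, Pow(T, 2)), Mul(-2, T)))
Mul(Function('c')(N), -27) = Mul(Add(38, Mul(-1, Pow(-15, 2)), Mul(-2, -15)), -27) = Mul(Add(38, Mul(-1, 225), 30), -27) = Mul(Add(38, -225, 30), -27) = Mul(-157, -27) = 4239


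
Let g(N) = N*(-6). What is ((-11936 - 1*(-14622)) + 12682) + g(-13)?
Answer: 15446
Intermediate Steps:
g(N) = -6*N
((-11936 - 1*(-14622)) + 12682) + g(-13) = ((-11936 - 1*(-14622)) + 12682) - 6*(-13) = ((-11936 + 14622) + 12682) + 78 = (2686 + 12682) + 78 = 15368 + 78 = 15446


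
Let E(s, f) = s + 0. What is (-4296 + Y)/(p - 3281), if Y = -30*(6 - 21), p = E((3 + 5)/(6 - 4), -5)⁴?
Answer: 3846/3025 ≈ 1.2714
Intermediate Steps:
E(s, f) = s
p = 256 (p = ((3 + 5)/(6 - 4))⁴ = (8/2)⁴ = (8*(½))⁴ = 4⁴ = 256)
Y = 450 (Y = -30*(-15) = 450)
(-4296 + Y)/(p - 3281) = (-4296 + 450)/(256 - 3281) = -3846/(-3025) = -3846*(-1/3025) = 3846/3025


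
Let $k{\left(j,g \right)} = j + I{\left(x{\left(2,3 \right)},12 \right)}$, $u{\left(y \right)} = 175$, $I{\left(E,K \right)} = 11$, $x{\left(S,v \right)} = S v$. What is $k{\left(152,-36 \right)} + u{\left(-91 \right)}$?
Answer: $338$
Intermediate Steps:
$k{\left(j,g \right)} = 11 + j$ ($k{\left(j,g \right)} = j + 11 = 11 + j$)
$k{\left(152,-36 \right)} + u{\left(-91 \right)} = \left(11 + 152\right) + 175 = 163 + 175 = 338$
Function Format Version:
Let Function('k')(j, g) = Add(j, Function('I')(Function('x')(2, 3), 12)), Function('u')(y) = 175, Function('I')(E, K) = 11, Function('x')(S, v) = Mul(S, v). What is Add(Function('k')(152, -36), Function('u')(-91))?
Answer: 338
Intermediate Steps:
Function('k')(j, g) = Add(11, j) (Function('k')(j, g) = Add(j, 11) = Add(11, j))
Add(Function('k')(152, -36), Function('u')(-91)) = Add(Add(11, 152), 175) = Add(163, 175) = 338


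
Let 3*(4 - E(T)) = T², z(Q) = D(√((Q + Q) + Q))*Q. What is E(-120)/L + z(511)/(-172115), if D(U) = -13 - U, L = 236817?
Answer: 747711791/40759757955 + 511*√1533/172115 ≈ 0.13459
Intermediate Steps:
z(Q) = Q*(-13 - √3*√Q) (z(Q) = (-13 - √((Q + Q) + Q))*Q = (-13 - √(2*Q + Q))*Q = (-13 - √(3*Q))*Q = (-13 - √3*√Q)*Q = Q*(-13 - √3*√Q))
E(T) = 4 - T²/3
E(-120)/L + z(511)/(-172115) = (4 - ⅓*(-120)²)/236817 - 1*511*(13 + √3*√511)/(-172115) = (4 - ⅓*14400)*(1/236817) - 1*511*(13 + √1533)*(-1/172115) = (4 - 4800)*(1/236817) + (-6643 - 511*√1533)*(-1/172115) = -4796*1/236817 + (6643/172115 + 511*√1533/172115) = -4796/236817 + (6643/172115 + 511*√1533/172115) = 747711791/40759757955 + 511*√1533/172115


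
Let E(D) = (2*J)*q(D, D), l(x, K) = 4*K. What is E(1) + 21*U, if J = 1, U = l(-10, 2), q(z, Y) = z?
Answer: 170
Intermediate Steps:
U = 8 (U = 4*2 = 8)
E(D) = 2*D (E(D) = (2*1)*D = 2*D)
E(1) + 21*U = 2*1 + 21*8 = 2 + 168 = 170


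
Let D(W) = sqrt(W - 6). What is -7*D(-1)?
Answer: -7*I*sqrt(7) ≈ -18.52*I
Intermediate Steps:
D(W) = sqrt(-6 + W)
-7*D(-1) = -7*sqrt(-6 - 1) = -7*I*sqrt(7)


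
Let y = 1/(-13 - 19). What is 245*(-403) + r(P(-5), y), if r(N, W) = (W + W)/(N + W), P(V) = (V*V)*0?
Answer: -98733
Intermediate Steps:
P(V) = 0 (P(V) = V²*0 = 0)
y = -1/32 (y = 1/(-32) = -1/32 ≈ -0.031250)
r(N, W) = 2*W/(N + W) (r(N, W) = (2*W)/(N + W) = 2*W/(N + W))
245*(-403) + r(P(-5), y) = 245*(-403) + 2*(-1/32)/(0 - 1/32) = -98735 + 2*(-1/32)/(-1/32) = -98735 + 2*(-1/32)*(-32) = -98735 + 2 = -98733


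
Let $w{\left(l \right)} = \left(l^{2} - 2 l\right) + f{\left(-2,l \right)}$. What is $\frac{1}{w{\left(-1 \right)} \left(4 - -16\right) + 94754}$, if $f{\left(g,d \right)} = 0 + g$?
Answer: $\frac{1}{94774} \approx 1.0551 \cdot 10^{-5}$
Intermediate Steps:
$f{\left(g,d \right)} = g$
$w{\left(l \right)} = -2 + l^{2} - 2 l$ ($w{\left(l \right)} = \left(l^{2} - 2 l\right) - 2 = -2 + l^{2} - 2 l$)
$\frac{1}{w{\left(-1 \right)} \left(4 - -16\right) + 94754} = \frac{1}{\left(-2 + \left(-1\right)^{2} - -2\right) \left(4 - -16\right) + 94754} = \frac{1}{\left(-2 + 1 + 2\right) \left(4 + 16\right) + 94754} = \frac{1}{1 \cdot 20 + 94754} = \frac{1}{20 + 94754} = \frac{1}{94774}$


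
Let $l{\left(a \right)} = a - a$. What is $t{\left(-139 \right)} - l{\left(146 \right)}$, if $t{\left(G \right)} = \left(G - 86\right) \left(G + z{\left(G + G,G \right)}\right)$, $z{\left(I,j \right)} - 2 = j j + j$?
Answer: $-4285125$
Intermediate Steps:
$l{\left(a \right)} = 0$
$z{\left(I,j \right)} = 2 + j + j^{2}$ ($z{\left(I,j \right)} = 2 + \left(j j + j\right) = 2 + \left(j^{2} + j\right) = 2 + \left(j + j^{2}\right) = 2 + j + j^{2}$)
$t{\left(G \right)} = \left(-86 + G\right) \left(2 + G^{2} + 2 G\right)$ ($t{\left(G \right)} = \left(G - 86\right) \left(G + \left(2 + G + G^{2}\right)\right) = \left(-86 + G\right) \left(2 + G^{2} + 2 G\right)$)
$t{\left(-139 \right)} - l{\left(146 \right)} = \left(-172 + \left(-139\right)^{3} - -23630 - 84 \left(-139\right)^{2}\right) - 0 = \left(-172 - 2685619 + 23630 - 1622964\right) + 0 = -4285125 + 0 = -4285125$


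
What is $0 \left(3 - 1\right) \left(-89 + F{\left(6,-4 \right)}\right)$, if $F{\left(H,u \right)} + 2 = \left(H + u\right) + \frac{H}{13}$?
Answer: $0$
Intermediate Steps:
$F{\left(H,u \right)} = -2 + u + \frac{14 H}{13}$ ($F{\left(H,u \right)} = -2 + \left(\left(H + u\right) + \frac{H}{13}\right) = -2 + \left(u + \frac{14 H}{13}\right) = -2 + u + \frac{14 H}{13}$)
$0 \left(3 - 1\right) \left(-89 + F{\left(6,-4 \right)}\right) = 0 \left(3 - 1\right) \left(-89 - - \frac{6}{13}\right) = 0 \cdot 2 \left(-89 - - \frac{6}{13}\right) = 0 \left(-89 + \frac{6}{13}\right) = 0 \left(- \frac{1151}{13}\right) = 0$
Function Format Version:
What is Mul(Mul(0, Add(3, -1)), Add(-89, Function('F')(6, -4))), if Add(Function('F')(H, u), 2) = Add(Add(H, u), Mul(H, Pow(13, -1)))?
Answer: 0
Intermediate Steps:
Function('F')(H, u) = Add(-2, u, Mul(Rational(14, 13), H)) (Function('F')(H, u) = Add(-2, Add(Add(H, u), Mul(H, Pow(13, -1)))) = Add(-2, Add(Add(H, u), Mul(H, Rational(1, 13)))) = Add(-2, Add(Add(H, u), Mul(Rational(1, 13), H))) = Add(-2, Add(u, Mul(Rational(14, 13), H))) = Add(-2, u, Mul(Rational(14, 13), H)))
Mul(Mul(0, Add(3, -1)), Add(-89, Function('F')(6, -4))) = Mul(Mul(0, Add(3, -1)), Add(-89, Add(-2, -4, Mul(Rational(14, 13), 6)))) = Mul(Mul(0, 2), Add(-89, Add(-2, -4, Rational(84, 13)))) = Mul(0, Add(-89, Rational(6, 13))) = Mul(0, Rational(-1151, 13)) = 0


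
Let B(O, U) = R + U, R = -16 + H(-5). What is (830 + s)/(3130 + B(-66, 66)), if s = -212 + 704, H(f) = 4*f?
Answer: 661/1580 ≈ 0.41835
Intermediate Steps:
R = -36 (R = -16 + 4*(-5) = -16 - 20 = -36)
B(O, U) = -36 + U
s = 492
(830 + s)/(3130 + B(-66, 66)) = (830 + 492)/(3130 + (-36 + 66)) = 1322/(3130 + 30) = 1322/3160 = 1322*(1/3160) = 661/1580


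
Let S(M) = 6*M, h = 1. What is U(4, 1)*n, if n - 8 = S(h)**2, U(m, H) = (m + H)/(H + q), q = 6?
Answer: 220/7 ≈ 31.429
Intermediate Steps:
U(m, H) = (H + m)/(6 + H) (U(m, H) = (m + H)/(H + 6) = (H + m)/(6 + H))
n = 44 (n = 8 + (6*1)**2 = 8 + 6**2 = 8 + 36 = 44)
U(4, 1)*n = ((1 + 4)/(6 + 1))*44 = (5/7)*44 = 220/7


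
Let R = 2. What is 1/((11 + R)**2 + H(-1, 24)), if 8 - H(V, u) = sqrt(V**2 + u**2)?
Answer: 177/30752 + sqrt(577)/30752 ≈ 0.0065368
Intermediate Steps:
H(V, u) = 8 - sqrt(V**2 + u**2)
1/((11 + R)**2 + H(-1, 24)) = 1/((11 + 2)**2 + (8 - sqrt((-1)**2 + 24**2))) = 1/(13**2 + (8 - sqrt(1 + 576))) = 1/(169 + (8 - sqrt(577))) = 1/(177 - sqrt(577))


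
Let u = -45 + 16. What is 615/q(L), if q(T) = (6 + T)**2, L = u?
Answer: 615/529 ≈ 1.1626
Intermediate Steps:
u = -29
L = -29
615/q(L) = 615/((6 - 29)**2) = 615/((-23)**2) = 615/529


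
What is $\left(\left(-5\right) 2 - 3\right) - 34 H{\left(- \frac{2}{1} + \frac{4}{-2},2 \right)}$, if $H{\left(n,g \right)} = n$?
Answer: $123$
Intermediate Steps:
$\left(\left(-5\right) 2 - 3\right) - 34 H{\left(- \frac{2}{1} + \frac{4}{-2},2 \right)} = \left(\left(-5\right) 2 - 3\right) - 34 \left(- \frac{2}{1} + \frac{4}{-2}\right) = \left(-10 - 3\right) - 34 \left(\left(-2\right) 1 + 4 \left(- \frac{1}{2}\right)\right) = -13 - 34 \left(-2 - 2\right) = -13 - -136 = -13 + 136 = 123$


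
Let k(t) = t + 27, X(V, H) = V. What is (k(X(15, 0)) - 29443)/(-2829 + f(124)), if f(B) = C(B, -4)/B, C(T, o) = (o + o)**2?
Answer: 911431/87683 ≈ 10.395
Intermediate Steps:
C(T, o) = 4*o**2 (C(T, o) = (2*o)**2 = 4*o**2)
k(t) = 27 + t
f(B) = 64/B (f(B) = (4*(-4)**2)/B = (4*16)/B = 64/B)
(k(X(15, 0)) - 29443)/(-2829 + f(124)) = ((27 + 15) - 29443)/(-2829 + 64/124) = (42 - 29443)/(-2829 + 64*(1/124)) = -29401/(-2829 + 16/31) = -29401/(-87683/31) = -29401*(-31/87683) = 911431/87683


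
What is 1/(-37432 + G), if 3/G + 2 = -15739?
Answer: -5247/196405705 ≈ -2.6715e-5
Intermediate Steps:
G = -1/5247 (G = 3/(-2 - 15739) = 3/(-15741) = 3*(-1/15741) = -1/5247 ≈ -0.00019059)
1/(-37432 + G) = 1/(-37432 - 1/5247) = 1/(-196405705/5247) = -5247/196405705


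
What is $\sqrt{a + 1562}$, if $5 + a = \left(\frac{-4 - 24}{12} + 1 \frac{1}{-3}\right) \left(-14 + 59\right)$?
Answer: $\sqrt{1437} \approx 37.908$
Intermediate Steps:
$a = -125$ ($a = -5 + \left(\frac{-4 - 24}{12} + 1 \frac{1}{-3}\right) \left(-14 + 59\right) = -5 + \left(\left(-28\right) \frac{1}{12} + 1 \left(- \frac{1}{3}\right)\right) 45 = -5 + \left(- \frac{7}{3} - \frac{1}{3}\right) 45 = -5 - 120 = -125$)
$\sqrt{a + 1562} = \sqrt{-125 + 1562} = \sqrt{1437}$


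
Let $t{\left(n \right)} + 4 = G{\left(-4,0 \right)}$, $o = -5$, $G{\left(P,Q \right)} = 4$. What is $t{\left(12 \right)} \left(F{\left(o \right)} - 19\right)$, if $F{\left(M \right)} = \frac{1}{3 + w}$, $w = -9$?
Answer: $0$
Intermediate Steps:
$t{\left(n \right)} = 0$ ($t{\left(n \right)} = -4 + 4 = 0$)
$F{\left(M \right)} = - \frac{1}{6}$ ($F{\left(M \right)} = \frac{1}{3 - 9} = \frac{1}{-6} = - \frac{1}{6}$)
$t{\left(12 \right)} \left(F{\left(o \right)} - 19\right) = 0 \left(- \frac{1}{6} - 19\right) = 0 \left(- \frac{115}{6}\right) = 0$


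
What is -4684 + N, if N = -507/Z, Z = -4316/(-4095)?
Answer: -1714793/332 ≈ -5165.0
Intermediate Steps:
Z = 332/315 (Z = -4316*(-1/4095) = 332/315 ≈ 1.0540)
N = -159705/332 (N = -507/332/315 = -507*315/332 = -159705/332 ≈ -481.04)
-4684 + N = -4684 - 159705/332 = -1714793/332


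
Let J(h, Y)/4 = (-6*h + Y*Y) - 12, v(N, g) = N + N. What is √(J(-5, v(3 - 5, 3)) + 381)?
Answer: √517 ≈ 22.738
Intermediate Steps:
v(N, g) = 2*N
J(h, Y) = -48 - 24*h + 4*Y² (J(h, Y) = 4*((-6*h + Y*Y) - 12) = 4*((-6*h + Y²) - 12) = 4*((Y² - 6*h) - 12) = 4*(-12 + Y² - 6*h) = -48 - 24*h + 4*Y²)
√(J(-5, v(3 - 5, 3)) + 381) = √((-48 - 24*(-5) + 4*(2*(3 - 5))²) + 381) = √((-48 + 120 + 4*(2*(-2))²) + 381) = √((-48 + 120 + 4*(-4)²) + 381) = √((-48 + 120 + 4*16) + 381) = √((-48 + 120 + 64) + 381) = √(136 + 381) = √517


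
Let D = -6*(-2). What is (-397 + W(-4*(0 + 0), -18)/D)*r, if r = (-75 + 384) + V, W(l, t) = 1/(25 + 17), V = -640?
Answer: 66228797/504 ≈ 1.3141e+5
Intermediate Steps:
D = 12
W(l, t) = 1/42
r = -331 (r = (-75 + 384) - 640 = 309 - 640 = -331)
(-397 + W(-4*(0 + 0), -18)/D)*r = (-397 + (1/42)/12)*(-331) = (-397 + (1/42)*(1/12))*(-331) = (-397 + 1/504)*(-331) = -200087/504*(-331) = 66228797/504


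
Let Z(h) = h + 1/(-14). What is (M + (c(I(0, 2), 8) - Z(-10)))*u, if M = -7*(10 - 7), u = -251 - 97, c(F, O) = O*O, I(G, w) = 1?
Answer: -129282/7 ≈ -18469.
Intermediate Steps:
c(F, O) = O²
u = -348
Z(h) = -1/14 + h (Z(h) = h - 1/14 = -1/14 + h)
M = -21 (M = -7*3 = -21)
(M + (c(I(0, 2), 8) - Z(-10)))*u = (-21 + (8² - (-1/14 - 10)))*(-348) = (-21 + (64 - 1*(-141/14)))*(-348) = (-21 + (64 + 141/14))*(-348) = (-21 + 1037/14)*(-348) = (743/14)*(-348) = -129282/7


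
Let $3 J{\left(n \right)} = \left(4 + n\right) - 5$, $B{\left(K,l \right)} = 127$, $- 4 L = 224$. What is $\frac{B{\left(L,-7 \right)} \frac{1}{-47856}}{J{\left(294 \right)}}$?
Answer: $- \frac{127}{4673936} \approx -2.7172 \cdot 10^{-5}$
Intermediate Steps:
$L = -56$ ($L = \left(- \frac{1}{4}\right) 224 = -56$)
$J{\left(n \right)} = - \frac{1}{3} + \frac{n}{3}$ ($J{\left(n \right)} = \frac{\left(4 + n\right) - 5}{3} = \frac{-1 + n}{3} = - \frac{1}{3} + \frac{n}{3}$)
$\frac{B{\left(L,-7 \right)} \frac{1}{-47856}}{J{\left(294 \right)}} = \frac{127 \frac{1}{-47856}}{- \frac{1}{3} + \frac{1}{3} \cdot 294} = \frac{127 \left(- \frac{1}{47856}\right)}{- \frac{1}{3} + 98} = - \frac{127}{47856 \cdot \frac{293}{3}} = \left(- \frac{127}{47856}\right) \frac{3}{293} = - \frac{127}{4673936}$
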